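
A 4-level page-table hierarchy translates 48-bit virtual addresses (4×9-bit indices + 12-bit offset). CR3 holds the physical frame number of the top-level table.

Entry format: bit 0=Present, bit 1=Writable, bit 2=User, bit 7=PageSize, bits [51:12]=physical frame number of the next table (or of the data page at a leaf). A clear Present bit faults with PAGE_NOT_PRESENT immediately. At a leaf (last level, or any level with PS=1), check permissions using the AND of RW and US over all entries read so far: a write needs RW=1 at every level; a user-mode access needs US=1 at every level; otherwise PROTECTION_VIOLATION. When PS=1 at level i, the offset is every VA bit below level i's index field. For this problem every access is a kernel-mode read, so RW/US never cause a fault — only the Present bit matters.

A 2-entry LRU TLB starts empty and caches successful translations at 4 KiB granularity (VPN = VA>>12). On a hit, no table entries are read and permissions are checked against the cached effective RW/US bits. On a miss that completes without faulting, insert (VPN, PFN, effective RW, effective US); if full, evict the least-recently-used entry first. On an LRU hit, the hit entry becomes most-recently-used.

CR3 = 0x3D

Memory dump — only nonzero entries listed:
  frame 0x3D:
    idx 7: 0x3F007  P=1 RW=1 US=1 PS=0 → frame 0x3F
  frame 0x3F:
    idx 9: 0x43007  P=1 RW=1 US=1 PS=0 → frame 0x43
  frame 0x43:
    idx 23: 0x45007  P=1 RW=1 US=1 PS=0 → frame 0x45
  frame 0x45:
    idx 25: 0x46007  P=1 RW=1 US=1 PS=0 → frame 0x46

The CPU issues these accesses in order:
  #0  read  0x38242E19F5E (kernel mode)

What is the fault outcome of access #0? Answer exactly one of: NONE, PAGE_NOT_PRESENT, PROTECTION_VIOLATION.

Trace:
#0 VA=0x38242E19F5E (r,kernel):
  L0: frame=0x3D idx=7 entry=0x3F007 [P=1 RW=1 US=1 PS=0]
  L1: frame=0x3F idx=9 entry=0x43007 [P=1 RW=1 US=1 PS=0]
  L2: frame=0x43 idx=23 entry=0x45007 [P=1 RW=1 US=1 PS=0]
  L3: frame=0x45 idx=25 entry=0x46007 [P=1 RW=1 US=1 PS=0]
  ⇒ phys 0x46F5E  [4 reads]

Access #0 fault: NONE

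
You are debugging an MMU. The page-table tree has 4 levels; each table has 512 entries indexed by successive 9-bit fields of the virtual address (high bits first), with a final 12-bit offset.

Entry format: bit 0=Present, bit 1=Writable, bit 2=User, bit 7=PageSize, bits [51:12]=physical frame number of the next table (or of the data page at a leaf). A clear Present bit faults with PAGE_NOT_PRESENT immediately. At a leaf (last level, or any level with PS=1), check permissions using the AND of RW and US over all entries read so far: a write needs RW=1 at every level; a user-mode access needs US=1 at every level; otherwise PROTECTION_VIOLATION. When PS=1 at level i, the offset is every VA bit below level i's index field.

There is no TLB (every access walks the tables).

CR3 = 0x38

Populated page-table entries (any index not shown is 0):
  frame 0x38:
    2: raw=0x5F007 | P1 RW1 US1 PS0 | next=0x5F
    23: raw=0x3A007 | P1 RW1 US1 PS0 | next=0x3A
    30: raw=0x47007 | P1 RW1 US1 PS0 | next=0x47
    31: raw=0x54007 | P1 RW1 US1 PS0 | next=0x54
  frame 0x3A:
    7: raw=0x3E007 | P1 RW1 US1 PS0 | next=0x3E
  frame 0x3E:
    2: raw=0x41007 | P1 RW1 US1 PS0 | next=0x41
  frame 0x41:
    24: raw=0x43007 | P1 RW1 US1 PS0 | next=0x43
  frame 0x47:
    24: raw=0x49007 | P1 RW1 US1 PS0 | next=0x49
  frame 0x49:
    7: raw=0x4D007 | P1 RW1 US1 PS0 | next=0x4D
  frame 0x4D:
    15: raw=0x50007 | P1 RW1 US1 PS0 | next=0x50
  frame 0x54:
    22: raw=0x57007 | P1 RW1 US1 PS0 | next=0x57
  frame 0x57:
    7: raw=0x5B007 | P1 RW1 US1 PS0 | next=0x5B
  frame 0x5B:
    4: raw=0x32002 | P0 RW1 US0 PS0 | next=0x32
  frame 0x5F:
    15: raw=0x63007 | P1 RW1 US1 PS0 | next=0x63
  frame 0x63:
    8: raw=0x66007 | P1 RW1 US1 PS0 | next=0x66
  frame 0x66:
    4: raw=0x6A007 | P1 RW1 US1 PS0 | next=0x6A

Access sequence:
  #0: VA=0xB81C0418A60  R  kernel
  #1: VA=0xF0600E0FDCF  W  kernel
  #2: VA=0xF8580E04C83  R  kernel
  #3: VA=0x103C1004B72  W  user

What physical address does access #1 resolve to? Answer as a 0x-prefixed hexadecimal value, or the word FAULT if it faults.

Per-access translation:
#0 VA=0xB81C0418A60 (r,kernel):
  L0: frame=0x38 idx=23 entry=0x3A007 [P=1 RW=1 US=1 PS=0]
  L1: frame=0x3A idx=7 entry=0x3E007 [P=1 RW=1 US=1 PS=0]
  L2: frame=0x3E idx=2 entry=0x41007 [P=1 RW=1 US=1 PS=0]
  L3: frame=0x41 idx=24 entry=0x43007 [P=1 RW=1 US=1 PS=0]
  ⇒ phys 0x43A60  [4 reads]
#1 VA=0xF0600E0FDCF (w,kernel):
  L0: frame=0x38 idx=30 entry=0x47007 [P=1 RW=1 US=1 PS=0]
  L1: frame=0x47 idx=24 entry=0x49007 [P=1 RW=1 US=1 PS=0]
  L2: frame=0x49 idx=7 entry=0x4D007 [P=1 RW=1 US=1 PS=0]
  L3: frame=0x4D idx=15 entry=0x50007 [P=1 RW=1 US=1 PS=0]
  ⇒ phys 0x50DCF  [4 reads]
#2 VA=0xF8580E04C83 (r,kernel):
  L0: frame=0x38 idx=31 entry=0x54007 [P=1 RW=1 US=1 PS=0]
  L1: frame=0x54 idx=22 entry=0x57007 [P=1 RW=1 US=1 PS=0]
  L2: frame=0x57 idx=7 entry=0x5B007 [P=1 RW=1 US=1 PS=0]
  L3: frame=0x5B idx=4 entry=0x32002 [P=0 RW=1 US=0 PS=0]
  ✗ PAGE_NOT_PRESENT  [4 reads]
#3 VA=0x103C1004B72 (w,user):
  L0: frame=0x38 idx=2 entry=0x5F007 [P=1 RW=1 US=1 PS=0]
  L1: frame=0x5F idx=15 entry=0x63007 [P=1 RW=1 US=1 PS=0]
  L2: frame=0x63 idx=8 entry=0x66007 [P=1 RW=1 US=1 PS=0]
  L3: frame=0x66 idx=4 entry=0x6A007 [P=1 RW=1 US=1 PS=0]
  ⇒ phys 0x6AB72  [4 reads]

Access #1 PA: 0x50DCF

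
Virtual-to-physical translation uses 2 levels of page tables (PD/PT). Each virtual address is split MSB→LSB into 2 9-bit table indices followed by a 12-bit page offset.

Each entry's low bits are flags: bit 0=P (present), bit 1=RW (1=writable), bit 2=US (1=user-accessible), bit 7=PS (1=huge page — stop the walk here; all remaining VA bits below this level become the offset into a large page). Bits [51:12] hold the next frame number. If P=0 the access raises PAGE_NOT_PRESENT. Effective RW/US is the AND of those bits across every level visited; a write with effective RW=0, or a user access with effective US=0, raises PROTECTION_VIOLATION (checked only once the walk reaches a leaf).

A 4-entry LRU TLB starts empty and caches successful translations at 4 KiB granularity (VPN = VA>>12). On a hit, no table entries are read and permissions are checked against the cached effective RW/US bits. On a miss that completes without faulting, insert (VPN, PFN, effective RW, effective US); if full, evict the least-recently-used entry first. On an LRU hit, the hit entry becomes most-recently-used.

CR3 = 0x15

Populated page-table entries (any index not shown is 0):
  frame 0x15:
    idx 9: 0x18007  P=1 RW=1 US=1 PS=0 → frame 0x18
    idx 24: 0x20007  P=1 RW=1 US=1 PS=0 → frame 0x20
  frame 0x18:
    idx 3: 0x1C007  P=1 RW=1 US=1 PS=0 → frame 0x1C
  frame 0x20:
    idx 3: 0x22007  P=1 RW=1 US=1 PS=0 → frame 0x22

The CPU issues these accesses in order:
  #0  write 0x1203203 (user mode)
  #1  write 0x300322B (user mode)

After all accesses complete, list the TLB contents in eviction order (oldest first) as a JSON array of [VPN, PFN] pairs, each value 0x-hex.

Walk each access:
#0 VA=0x1203203 (w,user):
  L0: frame=0x15 idx=9 entry=0x18007 [P=1 RW=1 US=1 PS=0]
  L1: frame=0x18 idx=3 entry=0x1C007 [P=1 RW=1 US=1 PS=0]
  ✓ 0x1C203  — 2 lookups
#1 VA=0x300322B (w,user):
  L0: frame=0x15 idx=24 entry=0x20007 [P=1 RW=1 US=1 PS=0]
  L1: frame=0x20 idx=3 entry=0x22007 [P=1 RW=1 US=1 PS=0]
  ✓ 0x2222B  — 2 lookups

TLB: [["0x1203", "0x1C"], ["0x3003", "0x22"]]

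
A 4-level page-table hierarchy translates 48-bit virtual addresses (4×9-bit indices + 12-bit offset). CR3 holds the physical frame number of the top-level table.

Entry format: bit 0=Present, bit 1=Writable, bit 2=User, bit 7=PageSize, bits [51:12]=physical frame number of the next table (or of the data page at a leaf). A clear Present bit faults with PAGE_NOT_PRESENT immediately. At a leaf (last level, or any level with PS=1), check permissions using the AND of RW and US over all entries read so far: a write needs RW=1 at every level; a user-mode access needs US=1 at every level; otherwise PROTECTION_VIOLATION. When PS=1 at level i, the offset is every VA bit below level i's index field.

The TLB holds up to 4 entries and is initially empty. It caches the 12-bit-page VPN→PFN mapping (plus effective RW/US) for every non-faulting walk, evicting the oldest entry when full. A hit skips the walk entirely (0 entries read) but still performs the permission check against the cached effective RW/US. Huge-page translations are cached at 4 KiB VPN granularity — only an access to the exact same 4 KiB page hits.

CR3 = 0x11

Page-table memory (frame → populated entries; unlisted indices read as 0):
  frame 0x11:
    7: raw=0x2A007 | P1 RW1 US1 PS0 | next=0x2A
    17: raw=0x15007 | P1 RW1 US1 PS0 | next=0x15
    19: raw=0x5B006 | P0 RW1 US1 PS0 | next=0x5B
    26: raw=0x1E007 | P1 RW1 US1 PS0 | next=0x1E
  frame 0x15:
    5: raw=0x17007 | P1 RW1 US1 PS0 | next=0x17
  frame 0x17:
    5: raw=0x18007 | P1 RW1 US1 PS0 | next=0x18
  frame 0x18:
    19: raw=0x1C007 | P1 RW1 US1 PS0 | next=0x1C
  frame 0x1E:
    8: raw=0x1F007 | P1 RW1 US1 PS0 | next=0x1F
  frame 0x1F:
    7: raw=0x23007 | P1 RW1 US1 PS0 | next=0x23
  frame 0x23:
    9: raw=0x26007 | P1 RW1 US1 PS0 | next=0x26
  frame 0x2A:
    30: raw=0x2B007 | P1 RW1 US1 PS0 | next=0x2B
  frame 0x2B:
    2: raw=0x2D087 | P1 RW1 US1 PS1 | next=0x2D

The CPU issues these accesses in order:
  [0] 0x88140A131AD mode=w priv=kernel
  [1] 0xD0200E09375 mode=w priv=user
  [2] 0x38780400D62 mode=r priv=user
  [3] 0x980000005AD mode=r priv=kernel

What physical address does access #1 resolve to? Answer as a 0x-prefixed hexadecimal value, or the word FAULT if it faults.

Per-access translation:
#0 VA=0x88140A131AD (w,kernel):
  lvl0: tbl 0x11, slot 17 ⇒ 0x15007 (P1/RW1/US1/PS0)
  lvl1: tbl 0x15, slot 5 ⇒ 0x17007 (P1/RW1/US1/PS0)
  lvl2: tbl 0x17, slot 5 ⇒ 0x18007 (P1/RW1/US1/PS0)
  lvl3: tbl 0x18, slot 19 ⇒ 0x1C007 (P1/RW1/US1/PS0)
  ⇒ phys 0x1C1AD  [4 reads]
#1 VA=0xD0200E09375 (w,user):
  lvl0: tbl 0x11, slot 26 ⇒ 0x1E007 (P1/RW1/US1/PS0)
  lvl1: tbl 0x1E, slot 8 ⇒ 0x1F007 (P1/RW1/US1/PS0)
  lvl2: tbl 0x1F, slot 7 ⇒ 0x23007 (P1/RW1/US1/PS0)
  lvl3: tbl 0x23, slot 9 ⇒ 0x26007 (P1/RW1/US1/PS0)
  ⇒ phys 0x26375  [4 reads]
#2 VA=0x38780400D62 (r,user):
  lvl0: tbl 0x11, slot 7 ⇒ 0x2A007 (P1/RW1/US1/PS0)
  lvl1: tbl 0x2A, slot 30 ⇒ 0x2B007 (P1/RW1/US1/PS0)
  lvl2: tbl 0x2B, slot 2 ⇒ 0x2D087 (P1/RW1/US1/PS1)
  ⇒ phys 0x2DD62 (huge @L2)  [3 reads]
#3 VA=0x980000005AD (r,kernel):
  lvl0: tbl 0x11, slot 19 ⇒ 0x5B006 (P0/RW1/US1/PS0)
  ✗ PAGE_NOT_PRESENT  [1 reads]

Access #1 PA: 0x26375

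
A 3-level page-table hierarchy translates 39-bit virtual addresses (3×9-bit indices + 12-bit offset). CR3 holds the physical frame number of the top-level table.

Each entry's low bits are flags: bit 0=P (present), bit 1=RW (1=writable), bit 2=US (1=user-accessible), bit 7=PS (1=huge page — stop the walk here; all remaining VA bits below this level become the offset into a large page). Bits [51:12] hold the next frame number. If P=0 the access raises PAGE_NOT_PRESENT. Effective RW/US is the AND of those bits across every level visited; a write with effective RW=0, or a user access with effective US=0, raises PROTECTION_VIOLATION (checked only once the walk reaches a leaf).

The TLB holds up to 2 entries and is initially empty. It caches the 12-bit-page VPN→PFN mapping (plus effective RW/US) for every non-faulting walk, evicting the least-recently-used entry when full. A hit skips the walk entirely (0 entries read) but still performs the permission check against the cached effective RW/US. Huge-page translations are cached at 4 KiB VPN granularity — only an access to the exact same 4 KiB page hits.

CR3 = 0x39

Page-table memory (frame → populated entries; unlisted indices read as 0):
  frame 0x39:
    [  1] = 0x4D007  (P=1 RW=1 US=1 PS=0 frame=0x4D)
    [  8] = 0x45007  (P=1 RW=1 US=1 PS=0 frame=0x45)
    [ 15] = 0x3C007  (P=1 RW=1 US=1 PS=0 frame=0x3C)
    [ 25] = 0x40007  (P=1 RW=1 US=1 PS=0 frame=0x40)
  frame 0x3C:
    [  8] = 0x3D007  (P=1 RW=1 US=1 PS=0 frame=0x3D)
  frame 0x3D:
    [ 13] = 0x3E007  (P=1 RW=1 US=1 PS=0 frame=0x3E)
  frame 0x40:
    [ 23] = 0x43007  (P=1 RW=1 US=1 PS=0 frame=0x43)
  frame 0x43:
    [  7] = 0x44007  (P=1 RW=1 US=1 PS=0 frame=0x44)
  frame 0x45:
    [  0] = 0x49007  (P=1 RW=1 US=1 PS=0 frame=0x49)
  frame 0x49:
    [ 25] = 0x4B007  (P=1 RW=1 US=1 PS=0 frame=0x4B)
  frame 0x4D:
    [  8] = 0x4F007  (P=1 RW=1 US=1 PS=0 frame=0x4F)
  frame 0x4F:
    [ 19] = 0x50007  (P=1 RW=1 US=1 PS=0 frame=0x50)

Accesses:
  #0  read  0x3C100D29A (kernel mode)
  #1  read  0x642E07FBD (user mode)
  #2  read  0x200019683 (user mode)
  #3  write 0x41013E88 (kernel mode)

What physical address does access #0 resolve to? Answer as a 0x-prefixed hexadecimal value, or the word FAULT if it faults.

Per-access translation:
#0 VA=0x3C100D29A (r,kernel):
  L0: frame=0x39 idx=15 entry=0x3C007 [P=1 RW=1 US=1 PS=0]
  L1: frame=0x3C idx=8 entry=0x3D007 [P=1 RW=1 US=1 PS=0]
  L2: frame=0x3D idx=13 entry=0x3E007 [P=1 RW=1 US=1 PS=0]
  ✓ 0x3E29A  — 3 lookups
#1 VA=0x642E07FBD (r,user):
  L0: frame=0x39 idx=25 entry=0x40007 [P=1 RW=1 US=1 PS=0]
  L1: frame=0x40 idx=23 entry=0x43007 [P=1 RW=1 US=1 PS=0]
  L2: frame=0x43 idx=7 entry=0x44007 [P=1 RW=1 US=1 PS=0]
  ✓ 0x44FBD  — 3 lookups
#2 VA=0x200019683 (r,user):
  L0: frame=0x39 idx=8 entry=0x45007 [P=1 RW=1 US=1 PS=0]
  L1: frame=0x45 idx=0 entry=0x49007 [P=1 RW=1 US=1 PS=0]
  L2: frame=0x49 idx=25 entry=0x4B007 [P=1 RW=1 US=1 PS=0]
  ✓ 0x4B683  — 3 lookups
#3 VA=0x41013E88 (w,kernel):
  L0: frame=0x39 idx=1 entry=0x4D007 [P=1 RW=1 US=1 PS=0]
  L1: frame=0x4D idx=8 entry=0x4F007 [P=1 RW=1 US=1 PS=0]
  L2: frame=0x4F idx=19 entry=0x50007 [P=1 RW=1 US=1 PS=0]
  ✓ 0x50E88  — 3 lookups

Access #0 PA: 0x3E29A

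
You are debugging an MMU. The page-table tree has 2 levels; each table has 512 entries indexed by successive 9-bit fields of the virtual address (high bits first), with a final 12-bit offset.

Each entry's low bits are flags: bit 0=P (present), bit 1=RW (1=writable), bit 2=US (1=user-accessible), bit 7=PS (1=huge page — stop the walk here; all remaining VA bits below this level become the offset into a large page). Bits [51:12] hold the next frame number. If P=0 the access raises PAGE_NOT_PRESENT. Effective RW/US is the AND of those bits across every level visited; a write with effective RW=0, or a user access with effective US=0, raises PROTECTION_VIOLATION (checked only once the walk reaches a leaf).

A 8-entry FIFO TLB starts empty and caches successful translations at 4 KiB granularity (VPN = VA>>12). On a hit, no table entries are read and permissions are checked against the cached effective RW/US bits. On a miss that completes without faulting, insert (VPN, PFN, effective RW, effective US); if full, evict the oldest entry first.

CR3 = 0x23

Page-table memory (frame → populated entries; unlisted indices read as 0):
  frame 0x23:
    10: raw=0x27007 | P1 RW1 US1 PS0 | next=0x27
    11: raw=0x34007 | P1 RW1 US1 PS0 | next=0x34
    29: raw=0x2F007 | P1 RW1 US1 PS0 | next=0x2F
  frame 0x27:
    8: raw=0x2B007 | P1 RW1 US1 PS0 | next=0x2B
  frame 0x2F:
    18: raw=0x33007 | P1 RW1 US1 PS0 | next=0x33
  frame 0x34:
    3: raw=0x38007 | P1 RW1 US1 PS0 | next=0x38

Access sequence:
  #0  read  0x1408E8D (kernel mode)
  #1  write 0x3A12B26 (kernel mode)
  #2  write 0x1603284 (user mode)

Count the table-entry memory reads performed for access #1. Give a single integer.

Trace:
#0 VA=0x1408E8D (r,kernel):
  L0 @0x23[10] → 0x27007  P=1,RW=1,US=1,PS=0
  L1 @0x27[8] → 0x2B007  P=1,RW=1,US=1,PS=0
  ✓ 0x2BE8D  — 2 lookups
#1 VA=0x3A12B26 (w,kernel):
  L0 @0x23[29] → 0x2F007  P=1,RW=1,US=1,PS=0
  L1 @0x2F[18] → 0x33007  P=1,RW=1,US=1,PS=0
  ✓ 0x33B26  — 2 lookups
#2 VA=0x1603284 (w,user):
  L0 @0x23[11] → 0x34007  P=1,RW=1,US=1,PS=0
  L1 @0x34[3] → 0x38007  P=1,RW=1,US=1,PS=0
  ✓ 0x38284  — 2 lookups

Entries read for #1: 2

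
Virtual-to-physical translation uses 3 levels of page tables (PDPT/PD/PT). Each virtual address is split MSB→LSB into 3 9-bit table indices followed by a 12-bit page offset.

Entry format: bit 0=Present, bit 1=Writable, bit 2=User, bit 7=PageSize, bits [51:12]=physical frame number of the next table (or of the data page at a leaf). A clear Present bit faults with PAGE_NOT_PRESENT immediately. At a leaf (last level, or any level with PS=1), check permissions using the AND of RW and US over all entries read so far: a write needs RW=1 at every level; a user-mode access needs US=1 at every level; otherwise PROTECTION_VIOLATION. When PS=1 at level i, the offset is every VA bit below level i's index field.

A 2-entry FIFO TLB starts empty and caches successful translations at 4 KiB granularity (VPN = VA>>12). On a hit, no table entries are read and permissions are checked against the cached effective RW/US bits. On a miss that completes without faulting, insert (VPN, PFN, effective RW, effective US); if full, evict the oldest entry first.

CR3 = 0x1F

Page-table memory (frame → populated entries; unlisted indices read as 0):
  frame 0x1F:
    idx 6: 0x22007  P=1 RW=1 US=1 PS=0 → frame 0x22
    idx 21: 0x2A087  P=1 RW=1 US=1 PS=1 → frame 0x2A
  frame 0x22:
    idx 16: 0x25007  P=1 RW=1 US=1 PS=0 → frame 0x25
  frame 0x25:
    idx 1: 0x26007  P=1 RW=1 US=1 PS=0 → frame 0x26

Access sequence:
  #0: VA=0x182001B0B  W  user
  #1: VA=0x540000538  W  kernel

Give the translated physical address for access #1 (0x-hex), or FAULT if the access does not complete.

Walk each access:
#0 VA=0x182001B0B (w,user):
  L0 @0x1F[6] → 0x22007  P=1,RW=1,US=1,PS=0
  L1 @0x22[16] → 0x25007  P=1,RW=1,US=1,PS=0
  L2 @0x25[1] → 0x26007  P=1,RW=1,US=1,PS=0
  ⇒ phys 0x26B0B  [3 reads]
#1 VA=0x540000538 (w,kernel):
  L0 @0x1F[21] → 0x2A087  P=1,RW=1,US=1,PS=1
  ⇒ phys 0x2A538 (huge @L0)  [1 reads]

Access #1 PA: 0x2A538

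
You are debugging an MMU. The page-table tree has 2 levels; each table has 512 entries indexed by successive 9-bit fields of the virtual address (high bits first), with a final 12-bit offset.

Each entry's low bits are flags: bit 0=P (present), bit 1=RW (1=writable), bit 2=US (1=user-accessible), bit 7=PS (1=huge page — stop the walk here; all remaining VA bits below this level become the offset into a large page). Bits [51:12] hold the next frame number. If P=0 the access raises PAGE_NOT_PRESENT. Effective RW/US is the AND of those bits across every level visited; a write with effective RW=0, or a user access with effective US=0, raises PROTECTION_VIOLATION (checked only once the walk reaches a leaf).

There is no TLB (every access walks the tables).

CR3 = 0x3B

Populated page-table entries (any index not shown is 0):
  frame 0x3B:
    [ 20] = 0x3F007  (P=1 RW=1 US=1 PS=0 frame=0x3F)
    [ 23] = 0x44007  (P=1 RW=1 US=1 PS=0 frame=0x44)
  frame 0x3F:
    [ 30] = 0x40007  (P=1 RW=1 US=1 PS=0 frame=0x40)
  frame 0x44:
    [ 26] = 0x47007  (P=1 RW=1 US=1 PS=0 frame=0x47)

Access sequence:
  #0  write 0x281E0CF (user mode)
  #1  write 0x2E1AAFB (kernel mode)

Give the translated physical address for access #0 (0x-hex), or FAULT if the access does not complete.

Per-access translation:
#0 VA=0x281E0CF (w,user):
  [0] read 0x3B idx=20: raw=0x3F007 flags P=1 W=1 U=1 S=0
  [1] read 0x3F idx=30: raw=0x40007 flags P=1 W=1 U=1 S=0
  ✓ 0x400CF  — 2 lookups
#1 VA=0x2E1AAFB (w,kernel):
  [0] read 0x3B idx=23: raw=0x44007 flags P=1 W=1 U=1 S=0
  [1] read 0x44 idx=26: raw=0x47007 flags P=1 W=1 U=1 S=0
  ✓ 0x47AFB  — 2 lookups

Access #0 PA: 0x400CF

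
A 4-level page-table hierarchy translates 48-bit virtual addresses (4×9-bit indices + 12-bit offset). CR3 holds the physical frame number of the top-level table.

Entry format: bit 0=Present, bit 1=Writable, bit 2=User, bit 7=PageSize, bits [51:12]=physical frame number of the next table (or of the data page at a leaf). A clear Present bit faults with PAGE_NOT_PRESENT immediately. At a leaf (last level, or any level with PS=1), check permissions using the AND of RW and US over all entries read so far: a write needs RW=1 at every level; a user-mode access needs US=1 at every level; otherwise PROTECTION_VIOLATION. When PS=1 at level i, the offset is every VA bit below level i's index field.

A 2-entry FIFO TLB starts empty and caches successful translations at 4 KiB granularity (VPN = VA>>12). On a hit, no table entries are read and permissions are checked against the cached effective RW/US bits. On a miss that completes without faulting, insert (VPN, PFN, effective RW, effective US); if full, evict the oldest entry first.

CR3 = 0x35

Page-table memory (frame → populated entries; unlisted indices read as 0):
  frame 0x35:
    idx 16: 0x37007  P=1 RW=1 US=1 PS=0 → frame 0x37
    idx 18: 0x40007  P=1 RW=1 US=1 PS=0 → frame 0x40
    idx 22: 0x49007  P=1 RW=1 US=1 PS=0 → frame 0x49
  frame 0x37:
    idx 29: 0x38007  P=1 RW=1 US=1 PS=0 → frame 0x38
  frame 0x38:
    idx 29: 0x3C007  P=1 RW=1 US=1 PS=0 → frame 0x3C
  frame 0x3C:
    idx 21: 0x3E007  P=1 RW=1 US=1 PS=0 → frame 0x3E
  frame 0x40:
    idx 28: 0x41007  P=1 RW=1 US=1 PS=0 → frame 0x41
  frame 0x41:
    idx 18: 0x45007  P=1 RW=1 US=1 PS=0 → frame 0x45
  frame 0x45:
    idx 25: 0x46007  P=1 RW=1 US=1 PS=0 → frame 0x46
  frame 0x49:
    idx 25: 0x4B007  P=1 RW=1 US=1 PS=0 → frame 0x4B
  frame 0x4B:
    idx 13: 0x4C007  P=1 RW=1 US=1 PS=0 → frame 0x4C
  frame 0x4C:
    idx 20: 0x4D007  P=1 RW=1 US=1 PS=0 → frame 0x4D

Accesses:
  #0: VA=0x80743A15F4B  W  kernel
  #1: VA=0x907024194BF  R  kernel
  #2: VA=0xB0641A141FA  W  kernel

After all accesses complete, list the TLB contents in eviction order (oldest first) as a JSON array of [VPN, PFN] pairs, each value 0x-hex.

Per-access translation:
#0 VA=0x80743A15F4B (w,kernel):
  lvl0: tbl 0x35, slot 16 ⇒ 0x37007 (P1/RW1/US1/PS0)
  lvl1: tbl 0x37, slot 29 ⇒ 0x38007 (P1/RW1/US1/PS0)
  lvl2: tbl 0x38, slot 29 ⇒ 0x3C007 (P1/RW1/US1/PS0)
  lvl3: tbl 0x3C, slot 21 ⇒ 0x3E007 (P1/RW1/US1/PS0)
  ✓ 0x3EF4B  — 4 lookups
#1 VA=0x907024194BF (r,kernel):
  lvl0: tbl 0x35, slot 18 ⇒ 0x40007 (P1/RW1/US1/PS0)
  lvl1: tbl 0x40, slot 28 ⇒ 0x41007 (P1/RW1/US1/PS0)
  lvl2: tbl 0x41, slot 18 ⇒ 0x45007 (P1/RW1/US1/PS0)
  lvl3: tbl 0x45, slot 25 ⇒ 0x46007 (P1/RW1/US1/PS0)
  ✓ 0x464BF  — 4 lookups
#2 VA=0xB0641A141FA (w,kernel):
  lvl0: tbl 0x35, slot 22 ⇒ 0x49007 (P1/RW1/US1/PS0)
  lvl1: tbl 0x49, slot 25 ⇒ 0x4B007 (P1/RW1/US1/PS0)
  lvl2: tbl 0x4B, slot 13 ⇒ 0x4C007 (P1/RW1/US1/PS0)
  lvl3: tbl 0x4C, slot 20 ⇒ 0x4D007 (P1/RW1/US1/PS0)
  ✓ 0x4D1FA  — 4 lookups

TLB: [["0x90702419", "0x46"], ["0xB0641A14", "0x4D"]]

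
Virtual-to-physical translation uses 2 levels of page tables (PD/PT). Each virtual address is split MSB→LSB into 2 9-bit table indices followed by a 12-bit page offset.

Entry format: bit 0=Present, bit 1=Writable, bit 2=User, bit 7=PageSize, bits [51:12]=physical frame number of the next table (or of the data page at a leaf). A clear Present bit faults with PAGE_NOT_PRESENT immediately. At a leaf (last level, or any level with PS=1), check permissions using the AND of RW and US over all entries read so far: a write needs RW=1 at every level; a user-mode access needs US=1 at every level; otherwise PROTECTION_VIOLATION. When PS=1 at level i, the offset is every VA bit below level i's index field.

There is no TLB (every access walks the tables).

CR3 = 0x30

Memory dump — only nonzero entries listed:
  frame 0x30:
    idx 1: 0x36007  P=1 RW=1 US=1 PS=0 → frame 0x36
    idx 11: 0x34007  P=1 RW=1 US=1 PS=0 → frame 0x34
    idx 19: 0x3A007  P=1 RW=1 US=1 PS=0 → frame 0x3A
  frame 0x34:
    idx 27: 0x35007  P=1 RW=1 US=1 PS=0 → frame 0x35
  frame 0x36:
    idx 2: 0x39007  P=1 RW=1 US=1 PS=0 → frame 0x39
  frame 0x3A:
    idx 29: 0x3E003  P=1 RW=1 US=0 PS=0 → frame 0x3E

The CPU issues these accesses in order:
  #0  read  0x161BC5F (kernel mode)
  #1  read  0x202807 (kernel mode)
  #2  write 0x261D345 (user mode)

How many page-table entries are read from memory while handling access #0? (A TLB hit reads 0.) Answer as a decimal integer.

Walk each access:
#0 VA=0x161BC5F (r,kernel):
  L0 @0x30[11] → 0x34007  P=1,RW=1,US=1,PS=0
  L1 @0x34[27] → 0x35007  P=1,RW=1,US=1,PS=0
  → PA=0x35C5F  (2 entries read)
#1 VA=0x202807 (r,kernel):
  L0 @0x30[1] → 0x36007  P=1,RW=1,US=1,PS=0
  L1 @0x36[2] → 0x39007  P=1,RW=1,US=1,PS=0
  → PA=0x39807  (2 entries read)
#2 VA=0x261D345 (w,user):
  L0 @0x30[19] → 0x3A007  P=1,RW=1,US=1,PS=0
  L1 @0x3A[29] → 0x3E003  P=1,RW=1,US=0,PS=0
  → PROTECTION_VIOLATION  (2 entries read)

Entries read for #0: 2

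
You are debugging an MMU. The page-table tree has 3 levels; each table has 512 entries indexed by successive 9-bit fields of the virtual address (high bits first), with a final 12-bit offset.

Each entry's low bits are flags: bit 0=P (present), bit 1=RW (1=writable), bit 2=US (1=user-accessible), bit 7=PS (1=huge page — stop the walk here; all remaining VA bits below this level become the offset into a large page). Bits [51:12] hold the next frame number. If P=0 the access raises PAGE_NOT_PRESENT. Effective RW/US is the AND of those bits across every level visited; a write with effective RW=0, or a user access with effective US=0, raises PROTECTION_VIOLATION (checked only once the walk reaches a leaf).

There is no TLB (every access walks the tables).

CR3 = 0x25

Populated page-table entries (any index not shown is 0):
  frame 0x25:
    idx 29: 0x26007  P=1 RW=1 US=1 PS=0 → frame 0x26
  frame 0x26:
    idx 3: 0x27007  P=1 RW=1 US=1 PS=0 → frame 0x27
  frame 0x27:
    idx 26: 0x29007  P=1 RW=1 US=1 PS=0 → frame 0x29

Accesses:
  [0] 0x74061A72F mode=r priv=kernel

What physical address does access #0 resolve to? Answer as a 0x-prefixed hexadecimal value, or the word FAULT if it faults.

Per-access translation:
#0 VA=0x74061A72F (r,kernel):
  L0: frame=0x25 idx=29 entry=0x26007 [P=1 RW=1 US=1 PS=0]
  L1: frame=0x26 idx=3 entry=0x27007 [P=1 RW=1 US=1 PS=0]
  L2: frame=0x27 idx=26 entry=0x29007 [P=1 RW=1 US=1 PS=0]
  ⇒ phys 0x2972F  [3 reads]

Access #0 PA: 0x2972F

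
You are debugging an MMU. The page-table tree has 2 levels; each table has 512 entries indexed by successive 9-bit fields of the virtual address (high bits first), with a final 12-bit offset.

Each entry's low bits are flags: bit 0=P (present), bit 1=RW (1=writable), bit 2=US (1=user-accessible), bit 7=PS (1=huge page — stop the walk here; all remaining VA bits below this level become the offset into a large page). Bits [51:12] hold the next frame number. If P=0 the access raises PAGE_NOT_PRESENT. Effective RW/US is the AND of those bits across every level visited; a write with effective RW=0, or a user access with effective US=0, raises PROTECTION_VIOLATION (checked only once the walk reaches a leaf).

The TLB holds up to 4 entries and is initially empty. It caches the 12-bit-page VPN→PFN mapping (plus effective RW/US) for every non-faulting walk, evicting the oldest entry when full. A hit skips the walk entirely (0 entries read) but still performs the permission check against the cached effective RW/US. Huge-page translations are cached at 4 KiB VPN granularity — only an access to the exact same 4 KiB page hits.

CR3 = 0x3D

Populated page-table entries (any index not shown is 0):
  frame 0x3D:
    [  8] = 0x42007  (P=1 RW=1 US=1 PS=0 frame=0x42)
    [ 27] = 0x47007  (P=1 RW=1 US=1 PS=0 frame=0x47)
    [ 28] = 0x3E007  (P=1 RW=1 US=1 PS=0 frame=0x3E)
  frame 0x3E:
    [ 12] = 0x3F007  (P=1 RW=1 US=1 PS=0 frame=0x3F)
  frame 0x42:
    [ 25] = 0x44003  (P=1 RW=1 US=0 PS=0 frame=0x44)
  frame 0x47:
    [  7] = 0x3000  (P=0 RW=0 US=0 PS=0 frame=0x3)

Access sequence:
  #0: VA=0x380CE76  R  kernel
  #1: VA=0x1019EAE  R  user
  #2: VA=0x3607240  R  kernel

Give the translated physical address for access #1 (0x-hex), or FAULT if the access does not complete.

Per-access translation:
#0 VA=0x380CE76 (r,kernel):
  lvl0: tbl 0x3D, slot 28 ⇒ 0x3E007 (P1/RW1/US1/PS0)
  lvl1: tbl 0x3E, slot 12 ⇒ 0x3F007 (P1/RW1/US1/PS0)
  ✓ 0x3FE76  — 2 lookups
#1 VA=0x1019EAE (r,user):
  lvl0: tbl 0x3D, slot 8 ⇒ 0x42007 (P1/RW1/US1/PS0)
  lvl1: tbl 0x42, slot 25 ⇒ 0x44003 (P1/RW1/US0/PS0)
  → PROTECTION_VIOLATION  (2 entries read)
#2 VA=0x3607240 (r,kernel):
  lvl0: tbl 0x3D, slot 27 ⇒ 0x47007 (P1/RW1/US1/PS0)
  lvl1: tbl 0x47, slot 7 ⇒ 0x3000 (P0/RW0/US0/PS0)
  → PAGE_NOT_PRESENT  (2 entries read)

Access #1 PA: FAULT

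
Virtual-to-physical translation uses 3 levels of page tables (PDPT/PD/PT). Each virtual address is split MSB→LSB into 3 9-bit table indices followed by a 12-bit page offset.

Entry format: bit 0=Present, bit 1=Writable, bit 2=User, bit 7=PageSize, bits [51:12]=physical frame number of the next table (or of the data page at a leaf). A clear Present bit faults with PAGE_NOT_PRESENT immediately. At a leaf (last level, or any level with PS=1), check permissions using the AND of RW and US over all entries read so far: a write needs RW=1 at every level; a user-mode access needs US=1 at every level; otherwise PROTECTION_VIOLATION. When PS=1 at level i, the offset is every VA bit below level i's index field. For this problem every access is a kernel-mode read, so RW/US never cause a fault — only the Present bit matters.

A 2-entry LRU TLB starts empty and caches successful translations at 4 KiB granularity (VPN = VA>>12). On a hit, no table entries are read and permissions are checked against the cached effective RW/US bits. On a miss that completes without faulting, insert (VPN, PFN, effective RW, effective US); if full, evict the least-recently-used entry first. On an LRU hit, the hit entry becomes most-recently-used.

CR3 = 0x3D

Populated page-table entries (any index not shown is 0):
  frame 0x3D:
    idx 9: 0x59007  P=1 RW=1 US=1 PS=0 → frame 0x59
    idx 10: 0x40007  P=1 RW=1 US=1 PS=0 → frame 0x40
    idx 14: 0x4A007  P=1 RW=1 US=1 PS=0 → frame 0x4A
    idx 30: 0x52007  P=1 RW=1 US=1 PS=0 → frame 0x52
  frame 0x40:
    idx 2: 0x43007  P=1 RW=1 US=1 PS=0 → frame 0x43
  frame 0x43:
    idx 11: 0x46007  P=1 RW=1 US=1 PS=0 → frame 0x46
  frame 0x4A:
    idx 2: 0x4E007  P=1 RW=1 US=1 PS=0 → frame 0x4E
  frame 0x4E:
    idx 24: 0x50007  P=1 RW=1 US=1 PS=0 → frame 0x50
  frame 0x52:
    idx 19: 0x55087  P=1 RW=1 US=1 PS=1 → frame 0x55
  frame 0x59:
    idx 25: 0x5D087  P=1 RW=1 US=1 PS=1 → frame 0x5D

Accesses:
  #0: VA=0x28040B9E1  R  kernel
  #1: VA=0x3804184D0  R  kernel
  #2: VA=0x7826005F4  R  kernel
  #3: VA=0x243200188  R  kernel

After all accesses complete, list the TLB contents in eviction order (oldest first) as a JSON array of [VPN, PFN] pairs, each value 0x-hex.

Walk each access:
#0 VA=0x28040B9E1 (r,kernel):
  lvl0: tbl 0x3D, slot 10 ⇒ 0x40007 (P1/RW1/US1/PS0)
  lvl1: tbl 0x40, slot 2 ⇒ 0x43007 (P1/RW1/US1/PS0)
  lvl2: tbl 0x43, slot 11 ⇒ 0x46007 (P1/RW1/US1/PS0)
  ✓ 0x469E1  — 3 lookups
#1 VA=0x3804184D0 (r,kernel):
  lvl0: tbl 0x3D, slot 14 ⇒ 0x4A007 (P1/RW1/US1/PS0)
  lvl1: tbl 0x4A, slot 2 ⇒ 0x4E007 (P1/RW1/US1/PS0)
  lvl2: tbl 0x4E, slot 24 ⇒ 0x50007 (P1/RW1/US1/PS0)
  ✓ 0x504D0  — 3 lookups
#2 VA=0x7826005F4 (r,kernel):
  lvl0: tbl 0x3D, slot 30 ⇒ 0x52007 (P1/RW1/US1/PS0)
  lvl1: tbl 0x52, slot 19 ⇒ 0x55087 (P1/RW1/US1/PS1)
  ✓ 0x555F4 (huge @L1)  — 2 lookups
#3 VA=0x243200188 (r,kernel):
  lvl0: tbl 0x3D, slot 9 ⇒ 0x59007 (P1/RW1/US1/PS0)
  lvl1: tbl 0x59, slot 25 ⇒ 0x5D087 (P1/RW1/US1/PS1)
  ✓ 0x5D188 (huge @L1)  — 2 lookups

TLB: [["0x782600", "0x55"], ["0x243200", "0x5D"]]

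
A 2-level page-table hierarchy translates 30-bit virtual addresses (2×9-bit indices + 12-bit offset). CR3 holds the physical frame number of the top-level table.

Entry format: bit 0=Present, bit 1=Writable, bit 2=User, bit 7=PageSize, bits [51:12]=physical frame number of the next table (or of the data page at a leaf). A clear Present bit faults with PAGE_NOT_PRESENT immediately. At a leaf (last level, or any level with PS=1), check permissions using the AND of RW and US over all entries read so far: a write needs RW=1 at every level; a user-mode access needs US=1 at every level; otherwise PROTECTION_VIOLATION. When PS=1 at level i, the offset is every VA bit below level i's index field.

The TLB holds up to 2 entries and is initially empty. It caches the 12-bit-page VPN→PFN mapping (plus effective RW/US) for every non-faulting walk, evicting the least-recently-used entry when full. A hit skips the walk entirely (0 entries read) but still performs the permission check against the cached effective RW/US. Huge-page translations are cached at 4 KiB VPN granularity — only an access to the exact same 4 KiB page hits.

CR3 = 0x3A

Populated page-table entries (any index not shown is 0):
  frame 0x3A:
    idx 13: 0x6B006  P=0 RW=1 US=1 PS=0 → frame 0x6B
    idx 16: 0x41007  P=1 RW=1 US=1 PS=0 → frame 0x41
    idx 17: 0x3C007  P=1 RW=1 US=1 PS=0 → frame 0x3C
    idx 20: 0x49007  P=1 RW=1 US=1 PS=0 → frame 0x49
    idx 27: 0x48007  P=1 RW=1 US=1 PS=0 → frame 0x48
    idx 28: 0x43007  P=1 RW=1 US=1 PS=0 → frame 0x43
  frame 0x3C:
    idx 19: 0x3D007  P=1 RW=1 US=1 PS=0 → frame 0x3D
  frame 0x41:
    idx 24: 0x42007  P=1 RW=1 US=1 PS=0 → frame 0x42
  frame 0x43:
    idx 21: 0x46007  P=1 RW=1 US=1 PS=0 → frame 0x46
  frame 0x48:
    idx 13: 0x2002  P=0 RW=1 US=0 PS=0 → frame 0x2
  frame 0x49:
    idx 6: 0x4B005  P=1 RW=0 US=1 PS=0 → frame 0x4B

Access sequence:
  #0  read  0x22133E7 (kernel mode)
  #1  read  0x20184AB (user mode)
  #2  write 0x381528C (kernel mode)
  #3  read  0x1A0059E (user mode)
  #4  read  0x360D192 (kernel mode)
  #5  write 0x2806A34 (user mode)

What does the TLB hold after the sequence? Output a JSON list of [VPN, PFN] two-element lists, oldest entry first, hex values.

Walk each access:
#0 VA=0x22133E7 (r,kernel):
  L0: frame=0x3A idx=17 entry=0x3C007 [P=1 RW=1 US=1 PS=0]
  L1: frame=0x3C idx=19 entry=0x3D007 [P=1 RW=1 US=1 PS=0]
  ⇒ phys 0x3D3E7  [2 reads]
#1 VA=0x20184AB (r,user):
  L0: frame=0x3A idx=16 entry=0x41007 [P=1 RW=1 US=1 PS=0]
  L1: frame=0x41 idx=24 entry=0x42007 [P=1 RW=1 US=1 PS=0]
  ⇒ phys 0x424AB  [2 reads]
#2 VA=0x381528C (w,kernel):
  L0: frame=0x3A idx=28 entry=0x43007 [P=1 RW=1 US=1 PS=0]
  L1: frame=0x43 idx=21 entry=0x46007 [P=1 RW=1 US=1 PS=0]
  ⇒ phys 0x4628C  [2 reads]
#3 VA=0x1A0059E (r,user):
  L0: frame=0x3A idx=13 entry=0x6B006 [P=0 RW=1 US=1 PS=0]
  ⇒ fault: PAGE_NOT_PRESENT  — 1 lookups
#4 VA=0x360D192 (r,kernel):
  L0: frame=0x3A idx=27 entry=0x48007 [P=1 RW=1 US=1 PS=0]
  L1: frame=0x48 idx=13 entry=0x2002 [P=0 RW=1 US=0 PS=0]
  ⇒ fault: PAGE_NOT_PRESENT  — 2 lookups
#5 VA=0x2806A34 (w,user):
  L0: frame=0x3A idx=20 entry=0x49007 [P=1 RW=1 US=1 PS=0]
  L1: frame=0x49 idx=6 entry=0x4B005 [P=1 RW=0 US=1 PS=0]
  ⇒ fault: PROTECTION_VIOLATION  — 2 lookups

TLB: [["0x2018", "0x42"], ["0x3815", "0x46"]]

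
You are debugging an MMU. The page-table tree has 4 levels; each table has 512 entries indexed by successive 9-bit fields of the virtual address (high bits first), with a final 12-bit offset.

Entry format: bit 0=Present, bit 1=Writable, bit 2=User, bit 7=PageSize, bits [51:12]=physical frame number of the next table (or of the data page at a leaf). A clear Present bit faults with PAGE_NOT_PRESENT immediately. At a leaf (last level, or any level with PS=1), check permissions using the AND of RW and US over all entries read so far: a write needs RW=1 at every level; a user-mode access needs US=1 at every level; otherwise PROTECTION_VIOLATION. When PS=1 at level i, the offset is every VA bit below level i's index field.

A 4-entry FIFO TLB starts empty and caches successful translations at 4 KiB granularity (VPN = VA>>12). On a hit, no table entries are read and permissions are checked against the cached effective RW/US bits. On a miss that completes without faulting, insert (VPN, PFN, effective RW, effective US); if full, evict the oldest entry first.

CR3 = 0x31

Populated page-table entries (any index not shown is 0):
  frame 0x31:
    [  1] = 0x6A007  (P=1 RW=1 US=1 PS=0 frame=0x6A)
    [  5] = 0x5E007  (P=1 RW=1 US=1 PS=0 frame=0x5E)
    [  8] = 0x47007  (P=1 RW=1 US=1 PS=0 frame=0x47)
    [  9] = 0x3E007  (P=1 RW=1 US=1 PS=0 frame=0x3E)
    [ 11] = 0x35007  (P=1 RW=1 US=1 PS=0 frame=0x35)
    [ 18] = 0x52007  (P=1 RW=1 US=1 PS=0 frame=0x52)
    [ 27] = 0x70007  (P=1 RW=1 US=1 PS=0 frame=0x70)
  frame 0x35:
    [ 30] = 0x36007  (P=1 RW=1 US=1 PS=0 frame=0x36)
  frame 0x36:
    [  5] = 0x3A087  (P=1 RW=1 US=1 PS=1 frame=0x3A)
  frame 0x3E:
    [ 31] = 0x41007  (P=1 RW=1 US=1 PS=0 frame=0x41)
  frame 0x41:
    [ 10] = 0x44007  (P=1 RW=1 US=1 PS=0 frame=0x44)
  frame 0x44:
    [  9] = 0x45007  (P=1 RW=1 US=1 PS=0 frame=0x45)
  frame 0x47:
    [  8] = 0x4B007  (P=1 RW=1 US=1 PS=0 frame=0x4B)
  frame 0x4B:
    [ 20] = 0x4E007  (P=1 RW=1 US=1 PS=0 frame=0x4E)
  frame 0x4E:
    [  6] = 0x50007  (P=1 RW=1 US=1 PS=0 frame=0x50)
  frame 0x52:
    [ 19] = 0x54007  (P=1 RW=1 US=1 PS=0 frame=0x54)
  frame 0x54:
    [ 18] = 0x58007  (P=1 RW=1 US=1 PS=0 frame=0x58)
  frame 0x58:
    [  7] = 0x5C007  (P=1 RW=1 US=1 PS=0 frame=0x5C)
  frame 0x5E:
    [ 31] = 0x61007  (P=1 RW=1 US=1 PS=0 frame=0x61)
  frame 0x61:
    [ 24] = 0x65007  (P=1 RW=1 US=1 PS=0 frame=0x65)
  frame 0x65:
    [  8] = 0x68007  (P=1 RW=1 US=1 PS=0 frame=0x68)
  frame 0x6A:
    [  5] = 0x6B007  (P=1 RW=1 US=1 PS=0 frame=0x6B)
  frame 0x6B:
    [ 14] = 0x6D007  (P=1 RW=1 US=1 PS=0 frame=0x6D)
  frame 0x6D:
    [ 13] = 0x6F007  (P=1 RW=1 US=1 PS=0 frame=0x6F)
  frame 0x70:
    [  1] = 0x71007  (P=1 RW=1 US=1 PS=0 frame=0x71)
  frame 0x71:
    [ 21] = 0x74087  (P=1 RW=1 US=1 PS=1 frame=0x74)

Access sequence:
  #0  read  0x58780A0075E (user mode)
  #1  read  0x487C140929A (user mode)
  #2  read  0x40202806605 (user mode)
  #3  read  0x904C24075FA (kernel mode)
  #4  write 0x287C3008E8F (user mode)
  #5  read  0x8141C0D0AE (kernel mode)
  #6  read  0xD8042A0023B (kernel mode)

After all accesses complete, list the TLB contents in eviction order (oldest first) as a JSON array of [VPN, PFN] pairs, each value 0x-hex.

Per-access translation:
#0 VA=0x58780A0075E (r,user):
  [0] read 0x31 idx=11: raw=0x35007 flags P=1 W=1 U=1 S=0
  [1] read 0x35 idx=30: raw=0x36007 flags P=1 W=1 U=1 S=0
  [2] read 0x36 idx=5: raw=0x3A087 flags P=1 W=1 U=1 S=1
  ⇒ phys 0x3A75E (huge @L2)  [3 reads]
#1 VA=0x487C140929A (r,user):
  [0] read 0x31 idx=9: raw=0x3E007 flags P=1 W=1 U=1 S=0
  [1] read 0x3E idx=31: raw=0x41007 flags P=1 W=1 U=1 S=0
  [2] read 0x41 idx=10: raw=0x44007 flags P=1 W=1 U=1 S=0
  [3] read 0x44 idx=9: raw=0x45007 flags P=1 W=1 U=1 S=0
  ⇒ phys 0x4529A  [4 reads]
#2 VA=0x40202806605 (r,user):
  [0] read 0x31 idx=8: raw=0x47007 flags P=1 W=1 U=1 S=0
  [1] read 0x47 idx=8: raw=0x4B007 flags P=1 W=1 U=1 S=0
  [2] read 0x4B idx=20: raw=0x4E007 flags P=1 W=1 U=1 S=0
  [3] read 0x4E idx=6: raw=0x50007 flags P=1 W=1 U=1 S=0
  ⇒ phys 0x50605  [4 reads]
#3 VA=0x904C24075FA (r,kernel):
  [0] read 0x31 idx=18: raw=0x52007 flags P=1 W=1 U=1 S=0
  [1] read 0x52 idx=19: raw=0x54007 flags P=1 W=1 U=1 S=0
  [2] read 0x54 idx=18: raw=0x58007 flags P=1 W=1 U=1 S=0
  [3] read 0x58 idx=7: raw=0x5C007 flags P=1 W=1 U=1 S=0
  ⇒ phys 0x5C5FA  [4 reads]
#4 VA=0x287C3008E8F (w,user):
  [0] read 0x31 idx=5: raw=0x5E007 flags P=1 W=1 U=1 S=0
  [1] read 0x5E idx=31: raw=0x61007 flags P=1 W=1 U=1 S=0
  [2] read 0x61 idx=24: raw=0x65007 flags P=1 W=1 U=1 S=0
  [3] read 0x65 idx=8: raw=0x68007 flags P=1 W=1 U=1 S=0
  ⇒ phys 0x68E8F  [4 reads]
#5 VA=0x8141C0D0AE (r,kernel):
  [0] read 0x31 idx=1: raw=0x6A007 flags P=1 W=1 U=1 S=0
  [1] read 0x6A idx=5: raw=0x6B007 flags P=1 W=1 U=1 S=0
  [2] read 0x6B idx=14: raw=0x6D007 flags P=1 W=1 U=1 S=0
  [3] read 0x6D idx=13: raw=0x6F007 flags P=1 W=1 U=1 S=0
  ⇒ phys 0x6F0AE  [4 reads]
#6 VA=0xD8042A0023B (r,kernel):
  [0] read 0x31 idx=27: raw=0x70007 flags P=1 W=1 U=1 S=0
  [1] read 0x70 idx=1: raw=0x71007 flags P=1 W=1 U=1 S=0
  [2] read 0x71 idx=21: raw=0x74087 flags P=1 W=1 U=1 S=1
  ⇒ phys 0x7423B (huge @L2)  [3 reads]

TLB: [["0x904C2407", "0x5C"], ["0x287C3008", "0x68"], ["0x8141C0D", "0x6F"], ["0xD8042A00", "0x74"]]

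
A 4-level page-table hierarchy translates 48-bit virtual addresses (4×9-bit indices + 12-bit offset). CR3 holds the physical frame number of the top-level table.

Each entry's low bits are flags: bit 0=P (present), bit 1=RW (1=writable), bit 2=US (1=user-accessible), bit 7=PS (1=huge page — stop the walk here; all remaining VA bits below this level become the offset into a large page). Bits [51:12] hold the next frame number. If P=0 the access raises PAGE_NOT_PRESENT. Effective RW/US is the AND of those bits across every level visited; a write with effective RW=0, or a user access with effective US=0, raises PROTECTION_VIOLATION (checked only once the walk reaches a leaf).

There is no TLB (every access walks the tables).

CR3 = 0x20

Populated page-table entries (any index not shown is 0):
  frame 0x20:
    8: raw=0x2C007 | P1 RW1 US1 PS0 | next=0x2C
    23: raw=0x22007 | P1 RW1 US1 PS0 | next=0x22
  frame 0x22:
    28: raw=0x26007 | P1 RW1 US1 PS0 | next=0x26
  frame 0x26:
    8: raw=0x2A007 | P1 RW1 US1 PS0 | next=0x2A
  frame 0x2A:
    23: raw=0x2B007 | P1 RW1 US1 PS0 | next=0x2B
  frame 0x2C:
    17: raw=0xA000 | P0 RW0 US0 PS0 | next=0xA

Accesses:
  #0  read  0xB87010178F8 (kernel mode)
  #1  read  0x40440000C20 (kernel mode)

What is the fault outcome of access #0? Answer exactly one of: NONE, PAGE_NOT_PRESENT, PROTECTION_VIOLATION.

Per-access translation:
#0 VA=0xB87010178F8 (r,kernel):
  lvl0: tbl 0x20, slot 23 ⇒ 0x22007 (P1/RW1/US1/PS0)
  lvl1: tbl 0x22, slot 28 ⇒ 0x26007 (P1/RW1/US1/PS0)
  lvl2: tbl 0x26, slot 8 ⇒ 0x2A007 (P1/RW1/US1/PS0)
  lvl3: tbl 0x2A, slot 23 ⇒ 0x2B007 (P1/RW1/US1/PS0)
  ⇒ phys 0x2B8F8  [4 reads]
#1 VA=0x40440000C20 (r,kernel):
  lvl0: tbl 0x20, slot 8 ⇒ 0x2C007 (P1/RW1/US1/PS0)
  lvl1: tbl 0x2C, slot 17 ⇒ 0xA000 (P0/RW0/US0/PS0)
  ✗ PAGE_NOT_PRESENT  [2 reads]

Access #0 fault: NONE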